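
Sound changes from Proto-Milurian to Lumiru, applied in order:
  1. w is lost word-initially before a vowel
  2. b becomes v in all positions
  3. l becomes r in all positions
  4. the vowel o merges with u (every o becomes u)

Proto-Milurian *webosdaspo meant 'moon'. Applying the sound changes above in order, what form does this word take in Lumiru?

evusdaspu

Lumiru: *webosdaspo > ebosdaspo > evosdaspo > evusdaspu  (by glide loss, unconditioned shift, vowel merger)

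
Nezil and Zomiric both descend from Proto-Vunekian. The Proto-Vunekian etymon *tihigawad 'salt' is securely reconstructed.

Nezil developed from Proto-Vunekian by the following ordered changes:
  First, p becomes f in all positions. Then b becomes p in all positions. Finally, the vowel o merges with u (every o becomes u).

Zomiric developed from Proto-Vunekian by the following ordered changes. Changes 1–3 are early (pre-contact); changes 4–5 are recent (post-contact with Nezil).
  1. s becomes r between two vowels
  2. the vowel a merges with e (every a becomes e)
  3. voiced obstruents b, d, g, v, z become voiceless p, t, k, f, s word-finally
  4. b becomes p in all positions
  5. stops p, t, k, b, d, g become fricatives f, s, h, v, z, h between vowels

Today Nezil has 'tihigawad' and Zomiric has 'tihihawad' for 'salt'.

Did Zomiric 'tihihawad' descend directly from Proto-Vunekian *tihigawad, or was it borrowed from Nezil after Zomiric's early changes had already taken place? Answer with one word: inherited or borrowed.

borrowed

If inherited, *tihigawad would pass through all of Zomiric's changes:
Zomiric: *tihigawad > tihigewed > tihigewet > tihihewet  (by vowel merger, final devoicing, intervocalic lenition)
If borrowed from Nezil 'tihigawad' after the early changes, it would undergo only the recent ones:
  rule 4 (unconditioned shift): no change (tihigawad)
  rule 5 (intervocalic lenition): tihigawad → tihihawad
  ⇒ as a loan: tihihawad
Zomiric 'tihihawad' matches the loan outcome 'tihihawad', not the inherited 'tihihewet' — it skipped the early Zomiric changes, so it was borrowed from Nezil.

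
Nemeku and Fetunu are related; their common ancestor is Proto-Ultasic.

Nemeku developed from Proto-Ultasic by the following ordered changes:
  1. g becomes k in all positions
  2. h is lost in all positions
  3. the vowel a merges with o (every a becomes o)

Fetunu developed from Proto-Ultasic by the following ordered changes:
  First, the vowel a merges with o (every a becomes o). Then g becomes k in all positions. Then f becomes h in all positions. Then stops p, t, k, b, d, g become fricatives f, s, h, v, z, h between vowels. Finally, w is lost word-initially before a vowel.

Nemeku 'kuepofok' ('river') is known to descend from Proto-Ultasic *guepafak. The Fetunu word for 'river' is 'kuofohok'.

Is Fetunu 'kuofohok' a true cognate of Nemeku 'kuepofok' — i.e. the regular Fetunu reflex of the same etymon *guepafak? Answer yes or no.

no

Derive the expected Fetunu reflex of *guepafak:
Fetunu: start from *guepafak.
  rule 1 (vowel merger): guepafak → guepofok
  rule 2 (unconditioned shift): guepofok → kuepofok
  rule 3 (unconditioned shift): kuepofok → kuepohok
  rule 4 (intervocalic lenition): kuepohok → kuefohok
  rule 5: no change — kuefohok
  ⇒ Fetunu kuefohok
The regular Fetunu reflex would be 'kuefohok', but the attested form is 'kuofohok'. The correspondence is irregular, so they are not cognates (the Fetunu form has a different source).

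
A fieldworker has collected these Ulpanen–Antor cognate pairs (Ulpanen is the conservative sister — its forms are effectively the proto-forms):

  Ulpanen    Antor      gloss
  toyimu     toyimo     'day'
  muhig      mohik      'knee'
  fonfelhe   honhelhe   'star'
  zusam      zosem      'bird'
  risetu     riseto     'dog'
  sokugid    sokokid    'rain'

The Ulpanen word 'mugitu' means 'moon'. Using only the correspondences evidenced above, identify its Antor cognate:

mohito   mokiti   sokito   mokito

muhig ~ mohik, zusam ~ zosem — Ulpanen u corresponds to Antor o after a consonant, before a consonant other than r, m, n, p, b, f, v.
sokugid ~ sokokid — Ulpanen g corresponds to Antor k between vowels (before a front vowel).
toyimu ~ toyimo, risetu ~ riseto — Ulpanen u corresponds to Antor o word-finally.
Applying these to Ulpanen 'mugitu':
  mugitu → mogitu   (u→o after a consonant, before a consonant other than r, m, n, p, b, f, v)
  mogitu → mokitu   (g→k between vowels (before a front vowel))
  mokitu → mokito   (u→o word-finally)
So the Antor cognate is 'mokito'.

mokito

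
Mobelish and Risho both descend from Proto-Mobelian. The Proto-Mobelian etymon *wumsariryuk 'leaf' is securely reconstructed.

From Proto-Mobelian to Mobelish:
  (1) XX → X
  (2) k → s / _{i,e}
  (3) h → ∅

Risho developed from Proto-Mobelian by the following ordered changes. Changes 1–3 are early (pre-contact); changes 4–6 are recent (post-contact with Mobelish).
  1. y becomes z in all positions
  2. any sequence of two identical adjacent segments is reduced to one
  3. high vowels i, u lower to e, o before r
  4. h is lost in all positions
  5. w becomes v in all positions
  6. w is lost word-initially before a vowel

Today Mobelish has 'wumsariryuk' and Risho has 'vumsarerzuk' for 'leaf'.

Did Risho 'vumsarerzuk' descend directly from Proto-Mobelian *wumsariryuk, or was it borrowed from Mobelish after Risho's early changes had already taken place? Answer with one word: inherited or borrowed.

inherited

If inherited, *wumsariryuk would pass through all of Risho's changes:
Risho: *wumsariryuk
  wumsariryuk → wumsarirzuk   [unconditioned shift]
  wumsarirzuk (rule 2 does not apply)
  wumsarirzuk → wumsarerzuk   [pre-rhotic lowering]
  wumsarerzuk (rule 4 does not apply)
  wumsarerzuk → vumsarerzuk   [unconditioned shift]
  vumsarerzuk (rule 6 does not apply)
  giving Risho vumsarerzuk.
If borrowed from Mobelish 'wumsariryuk' after the early changes, it would undergo only the recent ones:
  rule 4 (h-loss): no change (wumsariryuk)
  rule 5 (unconditioned shift): wumsariryuk → vumsariryuk
  rule 6 (glide loss): no change (vumsariryuk)
  ⇒ as a loan: vumsariryuk
Risho 'vumsarerzuk' matches the inherited outcome exactly, so it is an inherited cognate, not a loan.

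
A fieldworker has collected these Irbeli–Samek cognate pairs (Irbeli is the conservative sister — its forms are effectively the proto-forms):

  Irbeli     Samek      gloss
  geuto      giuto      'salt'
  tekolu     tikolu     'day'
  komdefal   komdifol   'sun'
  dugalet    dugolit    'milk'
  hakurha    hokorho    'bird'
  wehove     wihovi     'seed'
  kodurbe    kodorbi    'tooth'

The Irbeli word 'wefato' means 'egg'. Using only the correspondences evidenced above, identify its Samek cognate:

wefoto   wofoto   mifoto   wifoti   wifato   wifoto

wifoto

komdefal ~ komdifol — Irbeli e corresponds to Samek i after a consonant, before a labial obstruent.
komdefal ~ komdifol, dugalet ~ dugolit — Irbeli a corresponds to Samek o after a consonant, before a consonant other than r, m, n, p, b, f, v.
Applying these to Irbeli 'wefato':
  wefato → wifato   (e→i after a consonant, before a labial obstruent)
  wifato → wifoto   (a→o after a consonant, before a consonant other than r, m, n, p, b, f, v)
So the Samek cognate is 'wifoto'.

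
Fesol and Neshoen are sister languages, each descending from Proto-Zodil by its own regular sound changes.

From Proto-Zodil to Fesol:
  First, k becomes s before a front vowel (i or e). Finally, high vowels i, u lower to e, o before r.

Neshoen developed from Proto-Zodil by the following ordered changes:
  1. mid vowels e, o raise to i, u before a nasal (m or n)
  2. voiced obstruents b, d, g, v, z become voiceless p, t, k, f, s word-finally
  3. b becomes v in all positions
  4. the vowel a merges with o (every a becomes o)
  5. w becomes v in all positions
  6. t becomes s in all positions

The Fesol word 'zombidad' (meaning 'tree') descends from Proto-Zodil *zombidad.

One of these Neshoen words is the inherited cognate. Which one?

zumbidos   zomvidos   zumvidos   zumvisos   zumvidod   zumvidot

zumvidos

Neshoen: *zombidad > zumbidad > zumbidat > zumvidat > zumvidot > zumvidos  (by pre-nasal raising, final devoicing, unconditioned shift, vowel merger, unconditioned shift)
Only 'zumvidos' matches the regular Neshoen development of *zombidad.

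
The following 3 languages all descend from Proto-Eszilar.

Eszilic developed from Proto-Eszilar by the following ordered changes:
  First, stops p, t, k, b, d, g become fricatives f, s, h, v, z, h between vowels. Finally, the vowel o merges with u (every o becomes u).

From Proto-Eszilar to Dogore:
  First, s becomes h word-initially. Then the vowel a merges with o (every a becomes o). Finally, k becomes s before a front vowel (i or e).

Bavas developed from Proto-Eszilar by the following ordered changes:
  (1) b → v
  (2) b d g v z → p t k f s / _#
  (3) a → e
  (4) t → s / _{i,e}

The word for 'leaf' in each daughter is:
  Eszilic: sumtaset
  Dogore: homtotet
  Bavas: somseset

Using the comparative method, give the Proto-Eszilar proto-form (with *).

*somtatet

Position 2: Eszilic has u, Dogore has o, Bavas has o. Bavas preserves o here (none of its changes turn any other segment into o), so the proto-segment is *o.
Position 5: Eszilic has a, Dogore has o, Bavas has e. Eszilic preserves a here (none of its changes turn any other segment into a), so the proto-segment is *a.
Verify the candidate proto-form against each daughter:
Eszilic: *somtatet > somtaset > sumtaset  (by intervocalic lenition, vowel merger)
Dogore: *somtatet > homtatet > homtotet  (by debuccalisation, vowel merger)
Bavas: *somtatet
  somtatet (rule 1 does not apply)
  somtatet (rule 2 does not apply)
  somtatet → somtetet   [vowel merger]
  somtetet → somseset   [palatalisation]
  giving Bavas somseset.
Only *somtatet yields all of Eszilic sumtaset, Dogore homtotet, Bavas somseset.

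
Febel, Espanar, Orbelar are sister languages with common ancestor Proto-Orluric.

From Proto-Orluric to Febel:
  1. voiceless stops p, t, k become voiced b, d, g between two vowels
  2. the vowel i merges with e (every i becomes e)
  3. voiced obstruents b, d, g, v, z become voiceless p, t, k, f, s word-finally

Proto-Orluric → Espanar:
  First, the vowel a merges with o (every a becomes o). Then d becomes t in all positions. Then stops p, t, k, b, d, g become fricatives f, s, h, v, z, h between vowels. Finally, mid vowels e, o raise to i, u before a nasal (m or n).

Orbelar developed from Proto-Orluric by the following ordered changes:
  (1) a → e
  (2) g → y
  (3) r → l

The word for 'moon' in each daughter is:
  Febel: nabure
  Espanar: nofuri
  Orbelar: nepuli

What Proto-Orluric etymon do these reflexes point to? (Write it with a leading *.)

Position 3: Febel has b, Espanar has f, Orbelar has p. Orbelar preserves p here (none of its changes turn any other segment into p), so the proto-segment is *p.
Position 2: Febel has a, Espanar has o, Orbelar has e. Febel preserves a here (none of its changes turn any other segment into a), so the proto-segment is *a.
Position 5: Febel has r, Espanar has r, Orbelar has l. Febel preserves r here (none of its changes turn any other segment into r), so the proto-segment is *r.
Continuing position by position gives *napuri; check it forward:
Febel: *napuri
  napuri → naburi   [intervocalic voicing]
  naburi → nabure   [vowel merger]
  nabure (rule 3 does not apply)
  giving Febel nabure.
Espanar: *napuri > nopuri > nofuri  (by vowel merger, intervocalic lenition)
Orbelar: *napuri
  napuri → nepuri   [vowel merger]
  nepuri (rule 2 does not apply)
  nepuri → nepuli   [unconditioned shift]
  giving Orbelar nepuli.
*napuri is the unique common source.

*napuri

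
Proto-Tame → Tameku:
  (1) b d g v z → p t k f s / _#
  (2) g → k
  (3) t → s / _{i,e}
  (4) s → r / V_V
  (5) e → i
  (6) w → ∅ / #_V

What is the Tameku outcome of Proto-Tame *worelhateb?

Tameku: *worelhateb > worelhatep > worelhasep > worelharep > worilharip > orilharip  (by final devoicing, palatalisation, rhotacism, vowel merger, glide loss)

orilharip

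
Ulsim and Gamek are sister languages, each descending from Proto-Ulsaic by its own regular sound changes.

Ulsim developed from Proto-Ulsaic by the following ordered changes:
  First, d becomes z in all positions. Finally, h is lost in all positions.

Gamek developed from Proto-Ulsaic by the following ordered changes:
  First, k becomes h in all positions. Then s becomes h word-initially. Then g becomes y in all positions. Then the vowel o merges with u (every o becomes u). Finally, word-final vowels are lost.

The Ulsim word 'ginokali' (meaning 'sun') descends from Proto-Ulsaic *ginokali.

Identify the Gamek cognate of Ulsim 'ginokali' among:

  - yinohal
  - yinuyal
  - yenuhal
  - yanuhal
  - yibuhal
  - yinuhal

Gamek: *ginokali > ginohali > yinohali > yinuhali > yinuhal  (by unconditioned shift, unconditioned shift, vowel merger, apocope)
The other candidates each miss or misapply at least one Gamek change.

yinuhal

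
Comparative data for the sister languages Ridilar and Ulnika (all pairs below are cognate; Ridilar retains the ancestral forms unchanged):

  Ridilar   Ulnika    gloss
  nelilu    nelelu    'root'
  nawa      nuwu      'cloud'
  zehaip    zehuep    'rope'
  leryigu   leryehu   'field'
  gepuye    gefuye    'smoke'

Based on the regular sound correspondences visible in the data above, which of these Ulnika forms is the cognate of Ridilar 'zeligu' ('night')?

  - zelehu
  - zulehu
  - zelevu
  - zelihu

zelehu

nelilu ~ nelelu, leryigu ~ leryehu — Ridilar i corresponds to Ulnika e after a consonant, before a consonant other than r, m, n, p, b, f, v.
leryigu ~ leryehu — Ridilar g corresponds to Ulnika h between vowels (before a back vowel).
Applying these to Ridilar 'zeligu':
  zeligu → zelegu   (i→e after a consonant, before a consonant other than r, m, n, p, b, f, v)
  zelegu → zelehu   (g→h between vowels (before a back vowel))
So the Ulnika cognate is 'zelehu'.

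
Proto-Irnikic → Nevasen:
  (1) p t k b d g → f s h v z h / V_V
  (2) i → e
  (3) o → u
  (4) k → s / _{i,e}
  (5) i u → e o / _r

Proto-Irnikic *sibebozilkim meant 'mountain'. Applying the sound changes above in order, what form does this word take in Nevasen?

sevevuzelsem

Nevasen: start from *sibebozilkim.
  rule 1 (intervocalic lenition): sibebozilkim → sivevozilkim
  rule 2 (vowel merger): sivevozilkim → sevevozelkem
  rule 3 (vowel merger): sevevozelkem → sevevuzelkem
  rule 4 (palatalisation): sevevuzelkem → sevevuzelsem
  rule 5: no change — sevevuzelsem
  ⇒ Nevasen sevevuzelsem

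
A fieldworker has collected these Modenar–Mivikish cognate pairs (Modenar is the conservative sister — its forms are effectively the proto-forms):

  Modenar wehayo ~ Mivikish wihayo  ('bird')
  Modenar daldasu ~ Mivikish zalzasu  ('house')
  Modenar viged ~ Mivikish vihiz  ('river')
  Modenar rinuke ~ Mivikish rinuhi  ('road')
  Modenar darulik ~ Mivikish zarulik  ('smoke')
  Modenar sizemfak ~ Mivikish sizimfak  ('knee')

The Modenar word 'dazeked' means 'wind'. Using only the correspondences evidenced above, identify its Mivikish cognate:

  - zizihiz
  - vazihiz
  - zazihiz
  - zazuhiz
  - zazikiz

daldasu ~ zalzasu, darulik ~ zarulik — Modenar d corresponds to Mivikish z word-initially before a back vowel.
wehayo ~ wihayo, viged ~ vihiz — Modenar e corresponds to Mivikish i after a consonant, before a consonant other than r, m, n, p, b, f, v.
rinuke ~ rinuhi — Modenar k corresponds to Mivikish h between vowels (before a front vowel).
viged ~ vihiz — Modenar d corresponds to Mivikish z word-finally.
Applying these to Modenar 'dazeked':
  dazeked → zazeked   (d→z word-initially before a back vowel)
  zazeked → zaziked   (e→i after a consonant, before a consonant other than r, m, n, p, b, f, v)
  zaziked → zazihed   (k→h between vowels (before a front vowel))
  zazihed → zazihid   (e→i after a consonant, before a consonant other than r, m, n, p, b, f, v)
  zazihid → zazihiz   (d→z word-finally)
So the Mivikish cognate is 'zazihiz'.

zazihiz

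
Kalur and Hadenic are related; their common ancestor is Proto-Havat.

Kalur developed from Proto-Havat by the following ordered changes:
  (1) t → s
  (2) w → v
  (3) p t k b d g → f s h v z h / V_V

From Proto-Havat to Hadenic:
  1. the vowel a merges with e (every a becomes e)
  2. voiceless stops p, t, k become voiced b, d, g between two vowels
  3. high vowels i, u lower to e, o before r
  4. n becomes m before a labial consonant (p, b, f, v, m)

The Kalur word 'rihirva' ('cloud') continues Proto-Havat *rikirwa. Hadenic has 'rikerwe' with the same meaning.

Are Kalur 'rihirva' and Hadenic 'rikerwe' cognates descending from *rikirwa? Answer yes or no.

Derive the expected Hadenic reflex of *rikirwa:
Hadenic: *rikirwa
  rikirwa → rikirwe   [vowel merger]
  rikirwe → rigirwe   [intervocalic voicing]
  rigirwe → rigerwe   [pre-rhotic lowering]
  rigerwe (rule 4 does not apply)
  giving Hadenic rigerwe.
The regular Hadenic reflex would be 'rigerwe', but the attested form is 'rikerwe'. The correspondence is irregular, so they are not cognates (the Hadenic form has a different source).

no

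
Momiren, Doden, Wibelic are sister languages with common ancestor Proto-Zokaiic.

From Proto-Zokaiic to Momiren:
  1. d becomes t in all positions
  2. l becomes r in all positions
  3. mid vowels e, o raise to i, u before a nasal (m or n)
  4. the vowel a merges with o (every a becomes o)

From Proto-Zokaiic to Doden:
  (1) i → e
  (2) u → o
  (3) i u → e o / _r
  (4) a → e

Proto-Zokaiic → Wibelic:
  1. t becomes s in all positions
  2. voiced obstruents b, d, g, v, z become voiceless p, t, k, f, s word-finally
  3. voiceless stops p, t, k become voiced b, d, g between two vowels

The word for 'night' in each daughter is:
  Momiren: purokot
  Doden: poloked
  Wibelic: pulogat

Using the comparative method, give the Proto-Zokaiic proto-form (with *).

*pulokad

Position 6: Momiren has o, Doden has e, Wibelic has a. Wibelic preserves a here (none of its changes turn any other segment into a), so the proto-segment is *a.
Position 2: Momiren has u, Doden has o, Wibelic has u. Wibelic preserves u here (none of its changes turn any other segment into u), so the proto-segment is *u.
Verify the candidate proto-form against each daughter:
Momiren: *pulokad
  pulokad → pulokat   [unconditioned shift]
  pulokat → purokat   [unconditioned shift]
  purokat (rule 3 does not apply)
  purokat → purokot   [vowel merger]
  giving Momiren purokot.
Doden: *pulokad
  pulokad (rule 1 does not apply)
  pulokad → polokad   [vowel merger]
  polokad (rule 3 does not apply)
  polokad → poloked   [vowel merger]
  giving Doden poloked.
Wibelic: *pulokad > pulokat > pulogat  (by final devoicing, intervocalic voicing)
*pulokad is the unique common source.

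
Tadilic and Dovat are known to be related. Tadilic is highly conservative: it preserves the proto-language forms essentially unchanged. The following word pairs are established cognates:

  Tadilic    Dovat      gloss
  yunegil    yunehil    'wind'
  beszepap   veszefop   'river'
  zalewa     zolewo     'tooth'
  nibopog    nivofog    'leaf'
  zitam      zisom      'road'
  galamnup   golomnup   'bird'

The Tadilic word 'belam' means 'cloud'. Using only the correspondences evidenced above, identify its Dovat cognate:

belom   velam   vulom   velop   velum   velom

velom

beszepap ~ veszefop — Tadilic b corresponds to Dovat v word-initially before a front vowel.
zitam ~ zisom, galamnup ~ golomnup — Tadilic a corresponds to Dovat o after a consonant, before a nasal.
Applying these to Tadilic 'belam':
  belam → velam   (b→v word-initially before a front vowel)
  velam → velom   (a→o after a consonant, before a nasal)
So the Dovat cognate is 'velom'.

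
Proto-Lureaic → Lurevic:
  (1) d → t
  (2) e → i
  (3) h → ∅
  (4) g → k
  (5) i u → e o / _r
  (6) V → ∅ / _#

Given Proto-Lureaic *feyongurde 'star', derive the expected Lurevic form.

Lurevic: *feyongurde
  feyongurde → feyongurte   [unconditioned shift]
  feyongurte → fiyongurti   [vowel merger]
  fiyongurti (rule 3 does not apply)
  fiyongurti → fiyonkurti   [unconditioned shift]
  fiyonkurti → fiyonkorti   [pre-rhotic lowering]
  fiyonkorti → fiyonkort   [apocope]
  giving Lurevic fiyonkort.

fiyonkort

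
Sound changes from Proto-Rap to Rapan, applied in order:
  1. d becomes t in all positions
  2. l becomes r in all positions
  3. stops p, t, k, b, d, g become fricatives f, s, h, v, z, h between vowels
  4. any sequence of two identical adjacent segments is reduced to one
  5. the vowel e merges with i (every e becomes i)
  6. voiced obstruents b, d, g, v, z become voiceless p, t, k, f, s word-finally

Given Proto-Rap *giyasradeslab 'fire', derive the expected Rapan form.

giyasrasisrap

Rapan: *giyasradeslab > giyasrateslab > giyasratesrab > giyasrasesrab > giyasrasisrab > giyasrasisrap  (by unconditioned shift, unconditioned shift, intervocalic lenition, vowel merger, final devoicing)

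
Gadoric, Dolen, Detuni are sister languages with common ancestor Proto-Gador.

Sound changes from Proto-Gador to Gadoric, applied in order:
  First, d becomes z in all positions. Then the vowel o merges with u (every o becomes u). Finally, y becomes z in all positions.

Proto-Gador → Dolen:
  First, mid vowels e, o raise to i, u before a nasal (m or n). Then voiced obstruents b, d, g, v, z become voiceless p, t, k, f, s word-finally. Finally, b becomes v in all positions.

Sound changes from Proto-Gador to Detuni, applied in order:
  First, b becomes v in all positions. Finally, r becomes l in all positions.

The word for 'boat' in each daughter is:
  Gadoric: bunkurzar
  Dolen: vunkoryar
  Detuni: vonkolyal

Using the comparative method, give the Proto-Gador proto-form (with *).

Position 9: Gadoric has r, Dolen has r, Detuni has l. Gadoric preserves r here (none of its changes turn any other segment into r), so the proto-segment is *r.
Position 7: Gadoric has z, Dolen has y, Detuni has y. Dolen preserves y here (none of its changes turn any other segment into y), so the proto-segment is *y.
This points to *bonkoryar. Verify forward in each daughter:
Gadoric: *bonkoryar
  bonkoryar (rule 1 does not apply)
  bonkoryar → bunkuryar   [vowel merger]
  bunkuryar → bunkurzar   [unconditioned shift]
  giving Gadoric bunkurzar.
Dolen: *bonkoryar > bunkoryar > vunkoryar  (by pre-nasal raising, unconditioned shift)
Detuni: *bonkoryar
  bonkoryar → vonkoryar   [unconditioned shift]
  vonkoryar → vonkolyal   [unconditioned shift]
  giving Detuni vonkolyal.
No other proto-form is consistent with every reflex, so the reconstruction is *bonkoryar.

*bonkoryar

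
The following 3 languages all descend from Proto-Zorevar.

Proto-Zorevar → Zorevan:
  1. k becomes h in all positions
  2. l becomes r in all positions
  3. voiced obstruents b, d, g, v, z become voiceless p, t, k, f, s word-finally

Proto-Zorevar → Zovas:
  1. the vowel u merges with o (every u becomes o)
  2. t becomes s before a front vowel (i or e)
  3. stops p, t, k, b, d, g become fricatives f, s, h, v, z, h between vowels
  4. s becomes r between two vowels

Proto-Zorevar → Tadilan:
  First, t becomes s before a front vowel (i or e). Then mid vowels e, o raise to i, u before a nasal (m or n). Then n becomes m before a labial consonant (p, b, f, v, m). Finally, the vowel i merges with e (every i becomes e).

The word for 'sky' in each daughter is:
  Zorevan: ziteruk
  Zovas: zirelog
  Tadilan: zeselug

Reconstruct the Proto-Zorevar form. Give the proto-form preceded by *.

*zitelug

Position 6: Zorevan has u, Zovas has o, Tadilan has u. Zorevan preserves u here (none of its changes turn any other segment into u), so the proto-segment is *u.
Position 5: Zorevan has r, Zovas has l, Tadilan has l. Zovas preserves l here (none of its changes turn any other segment into l), so the proto-segment is *l.
Position 2: Zorevan has i, Zovas has i, Tadilan has e. Zorevan preserves i here (none of its changes turn any other segment into i), so the proto-segment is *i.
Verify the candidate proto-form against each daughter:
Zorevan: start from *zitelug.
  rule 1: no change — zitelug
  rule 2 (unconditioned shift): zitelug → ziterug
  rule 3 (final devoicing): ziterug → ziteruk
  ⇒ Zorevan ziteruk
Zovas: start from *zitelug.
  rule 1 (vowel merger): zitelug → zitelog
  rule 2 (palatalisation): zitelog → ziselog
  rule 3: no change — ziselog
  rule 4 (rhotacism): ziselog → zirelog
  ⇒ Zovas zirelog
Tadilan: start from *zitelug.
  rule 1 (palatalisation): zitelug → ziselug
  rule 2: no change — ziselug
  rule 3: no change — ziselug
  rule 4 (vowel merger): ziselug → zeselug
  ⇒ Tadilan zeselug
Only *zitelug yields all of Zorevan ziteruk, Zovas zirelog, Tadilan zeselug.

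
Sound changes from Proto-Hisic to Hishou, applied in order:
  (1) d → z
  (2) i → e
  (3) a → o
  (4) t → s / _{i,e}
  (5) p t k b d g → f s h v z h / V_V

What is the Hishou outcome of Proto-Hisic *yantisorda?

yonsesorzo

Hishou: *yantisorda > yantisorza > yantesorza > yontesorzo > yonsesorzo  (by unconditioned shift, vowel merger, vowel merger, palatalisation)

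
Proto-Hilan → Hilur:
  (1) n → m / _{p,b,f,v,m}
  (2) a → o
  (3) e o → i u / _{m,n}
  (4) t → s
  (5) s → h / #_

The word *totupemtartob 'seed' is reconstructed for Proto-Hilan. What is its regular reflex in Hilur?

Hilur: *totupemtartob
  totupemtartob (rule 1 does not apply)
  totupemtartob → totupemtortob   [vowel merger]
  totupemtortob → totupimtortob   [pre-nasal raising]
  totupimtortob → sosupimsorsob   [unconditioned shift]
  sosupimsorsob → hosupimsorsob   [debuccalisation]
  giving Hilur hosupimsorsob.

hosupimsorsob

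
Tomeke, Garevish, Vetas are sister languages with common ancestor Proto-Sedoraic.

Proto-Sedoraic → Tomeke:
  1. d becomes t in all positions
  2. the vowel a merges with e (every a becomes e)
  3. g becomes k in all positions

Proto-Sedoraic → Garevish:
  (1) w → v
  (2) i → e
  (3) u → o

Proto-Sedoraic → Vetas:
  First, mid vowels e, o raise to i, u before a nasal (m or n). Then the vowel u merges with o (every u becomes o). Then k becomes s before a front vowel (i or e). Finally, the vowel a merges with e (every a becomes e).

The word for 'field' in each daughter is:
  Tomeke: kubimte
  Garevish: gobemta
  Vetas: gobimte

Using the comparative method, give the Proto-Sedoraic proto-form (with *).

Position 1: Tomeke has k, Garevish has g, Vetas has g. Garevish preserves g here (none of its changes turn any other segment into g), so the proto-segment is *g.
Position 2: Tomeke has u, Garevish has o, Vetas has o. Tomeke preserves u here (none of its changes turn any other segment into u), so the proto-segment is *u.
Continuing position by position gives *gubimta; check it forward:
Tomeke: start from *gubimta.
  rule 1: no change — gubimta
  rule 2 (vowel merger): gubimta → gubimte
  rule 3 (unconditioned shift): gubimte → kubimte
  ⇒ Tomeke kubimte
Garevish: start from *gubimta.
  rule 1: no change — gubimta
  rule 2 (vowel merger): gubimta → gubemta
  rule 3 (vowel merger): gubemta → gobemta
  ⇒ Garevish gobemta
Vetas: *gubimta
  gubimta (rule 1 does not apply)
  gubimta → gobimta   [vowel merger]
  gobimta (rule 3 does not apply)
  gobimta → gobimte   [vowel merger]
  giving Vetas gobimte.
No other proto-form is consistent with every reflex, so the reconstruction is *gubimta.

*gubimta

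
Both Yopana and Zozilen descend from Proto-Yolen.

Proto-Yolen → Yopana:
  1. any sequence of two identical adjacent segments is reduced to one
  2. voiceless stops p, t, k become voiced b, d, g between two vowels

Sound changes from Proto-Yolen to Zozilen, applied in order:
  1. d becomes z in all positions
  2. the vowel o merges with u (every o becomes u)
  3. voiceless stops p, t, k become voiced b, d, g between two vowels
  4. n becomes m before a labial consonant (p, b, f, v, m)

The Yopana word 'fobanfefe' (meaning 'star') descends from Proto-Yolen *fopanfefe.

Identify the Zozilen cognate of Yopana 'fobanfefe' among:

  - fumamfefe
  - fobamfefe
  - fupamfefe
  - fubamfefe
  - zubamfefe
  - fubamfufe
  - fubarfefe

fubamfefe

Zozilen: start from *fopanfefe.
  rule 1: no change — fopanfefe
  rule 2 (vowel merger): fopanfefe → fupanfefe
  rule 3 (intervocalic voicing): fupanfefe → fubanfefe
  rule 4 (nasal place assimilation): fubanfefe → fubamfefe
  ⇒ Zozilen fubamfefe
Among the options, 'fubamfefe' alone shows every Zozilen change applied in order.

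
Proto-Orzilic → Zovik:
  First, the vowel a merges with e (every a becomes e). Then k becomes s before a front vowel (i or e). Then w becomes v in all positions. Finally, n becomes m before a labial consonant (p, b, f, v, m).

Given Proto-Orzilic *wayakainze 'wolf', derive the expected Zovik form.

Zovik: *wayakainze
  wayakainze → weyekeinze   [vowel merger]
  weyekeinze → weyeseinze   [palatalisation]
  weyeseinze → veyeseinze   [unconditioned shift]
  veyeseinze (rule 4 does not apply)
  giving Zovik veyeseinze.

veyeseinze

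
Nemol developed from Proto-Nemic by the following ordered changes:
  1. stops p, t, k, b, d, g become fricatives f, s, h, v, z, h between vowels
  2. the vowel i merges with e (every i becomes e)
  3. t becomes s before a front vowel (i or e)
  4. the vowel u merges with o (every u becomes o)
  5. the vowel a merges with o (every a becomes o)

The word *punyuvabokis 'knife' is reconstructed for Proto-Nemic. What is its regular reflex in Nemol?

Nemol: start from *punyuvabokis.
  rule 1 (intervocalic lenition): punyuvabokis → punyuvavohis
  rule 2 (vowel merger): punyuvavohis → punyuvavohes
  rule 3: no change — punyuvavohes
  rule 4 (vowel merger): punyuvavohes → ponyovavohes
  rule 5 (vowel merger): ponyovavohes → ponyovovohes
  ⇒ Nemol ponyovovohes

ponyovovohes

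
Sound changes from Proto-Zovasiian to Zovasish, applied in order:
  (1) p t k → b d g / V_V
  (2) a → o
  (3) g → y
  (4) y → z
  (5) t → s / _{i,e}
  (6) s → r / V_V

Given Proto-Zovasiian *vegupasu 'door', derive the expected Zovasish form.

Zovasish: *vegupasu > vegubasu > vegubosu > veyubosu > vezubosu > vezuboru  (by intervocalic voicing, vowel merger, unconditioned shift, unconditioned shift, rhotacism)

vezuboru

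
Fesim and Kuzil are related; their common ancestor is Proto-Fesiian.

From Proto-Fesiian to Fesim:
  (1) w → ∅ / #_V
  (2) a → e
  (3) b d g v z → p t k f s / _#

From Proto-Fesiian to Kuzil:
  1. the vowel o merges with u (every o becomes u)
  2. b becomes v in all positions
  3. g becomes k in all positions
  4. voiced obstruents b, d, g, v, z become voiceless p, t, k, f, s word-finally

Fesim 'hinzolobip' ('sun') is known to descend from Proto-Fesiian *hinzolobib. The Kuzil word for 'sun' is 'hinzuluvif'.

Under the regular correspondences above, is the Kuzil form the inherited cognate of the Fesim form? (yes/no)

yes

Derive the expected Kuzil reflex of *hinzolobib:
Kuzil: *hinzolobib > hinzulubib > hinzuluviv > hinzuluvif  (by vowel merger, unconditioned shift, final devoicing)
Kuzil 'hinzuluvif' matches the regular reflex exactly, so the pair is cognate.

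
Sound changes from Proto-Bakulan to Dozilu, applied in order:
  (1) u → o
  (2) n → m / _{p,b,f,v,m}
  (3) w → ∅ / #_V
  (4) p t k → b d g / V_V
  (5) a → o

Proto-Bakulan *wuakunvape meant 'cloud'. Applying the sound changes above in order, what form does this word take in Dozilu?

oogomvobe

Dozilu: *wuakunvape > woakonvape > woakomvape > oakomvape > oagomvabe > oogomvobe  (by vowel merger, nasal place assimilation, glide loss, intervocalic voicing, vowel merger)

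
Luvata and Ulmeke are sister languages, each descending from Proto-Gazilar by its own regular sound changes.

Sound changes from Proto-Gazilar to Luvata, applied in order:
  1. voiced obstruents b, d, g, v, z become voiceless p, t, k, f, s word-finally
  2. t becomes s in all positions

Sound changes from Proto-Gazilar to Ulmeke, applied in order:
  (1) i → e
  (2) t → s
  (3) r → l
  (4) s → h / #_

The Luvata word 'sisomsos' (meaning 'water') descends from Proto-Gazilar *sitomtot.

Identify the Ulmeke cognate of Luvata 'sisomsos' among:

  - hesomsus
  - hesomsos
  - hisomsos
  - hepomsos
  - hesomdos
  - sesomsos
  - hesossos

hesomsos

Ulmeke: *sitomtot > setomtot > sesomsos > hesomsos  (by vowel merger, unconditioned shift, debuccalisation)
Only 'hesomsos' matches the regular Ulmeke development of *sitomtot.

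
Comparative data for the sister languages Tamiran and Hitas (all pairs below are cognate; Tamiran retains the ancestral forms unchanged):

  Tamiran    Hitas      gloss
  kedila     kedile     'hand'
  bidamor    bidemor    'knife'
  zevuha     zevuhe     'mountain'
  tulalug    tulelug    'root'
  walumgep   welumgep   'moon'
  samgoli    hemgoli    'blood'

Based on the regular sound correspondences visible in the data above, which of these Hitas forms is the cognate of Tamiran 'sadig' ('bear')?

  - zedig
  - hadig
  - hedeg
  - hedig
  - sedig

hedig

samgoli ~ hemgoli — Tamiran s corresponds to Hitas h word-initially before a back vowel.
tulalug ~ tulelug, walumgep ~ welumgep — Tamiran a corresponds to Hitas e after a consonant, before a consonant other than r, m, n, p, b, f, v.
Applying these to Tamiran 'sadig':
  sadig → hadig   (s→h word-initially before a back vowel)
  hadig → hedig   (a→e after a consonant, before a consonant other than r, m, n, p, b, f, v)
So the Hitas cognate is 'hedig'.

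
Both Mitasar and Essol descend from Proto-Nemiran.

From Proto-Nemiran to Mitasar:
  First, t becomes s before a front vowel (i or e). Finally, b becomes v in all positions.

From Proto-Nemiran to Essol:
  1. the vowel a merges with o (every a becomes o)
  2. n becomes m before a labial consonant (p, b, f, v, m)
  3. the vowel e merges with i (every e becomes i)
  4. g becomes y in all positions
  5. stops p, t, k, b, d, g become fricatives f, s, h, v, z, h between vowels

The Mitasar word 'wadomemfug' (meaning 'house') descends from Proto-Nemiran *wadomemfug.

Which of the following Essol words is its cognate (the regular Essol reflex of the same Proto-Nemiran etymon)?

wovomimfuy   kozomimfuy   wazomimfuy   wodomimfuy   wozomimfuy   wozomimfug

wozomimfuy

Essol: *wadomemfug > wodomemfug > wodomimfug > wodomimfuy > wozomimfuy  (by vowel merger, vowel merger, unconditioned shift, intervocalic lenition)
Among the options, 'wozomimfuy' alone shows every Essol change applied in order.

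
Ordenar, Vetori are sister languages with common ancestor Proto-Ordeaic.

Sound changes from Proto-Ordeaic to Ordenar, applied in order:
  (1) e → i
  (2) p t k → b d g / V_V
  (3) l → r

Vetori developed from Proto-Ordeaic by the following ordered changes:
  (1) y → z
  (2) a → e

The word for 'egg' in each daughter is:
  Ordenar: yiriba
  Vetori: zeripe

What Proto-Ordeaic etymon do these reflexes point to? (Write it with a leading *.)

*yeripa

Position 5: Ordenar has b, Vetori has p. Vetori preserves p here (none of its changes turn any other segment into p), so the proto-segment is *p.
Position 2: Ordenar has i, Vetori has e. Taking the neighbouring segments as reconstructed: Ordenar i could go back to *e or *i; Vetori e could go back to *a or *e — the one source consistent with every daughter is *e.
Continuing position by position gives *yeripa; check it forward:
Ordenar: *yeripa
  yeripa → yiripa   [vowel merger]
  yiripa → yiriba   [intervocalic voicing]
  yiriba (rule 3 does not apply)
  giving Ordenar yiriba.
Vetori: start from *yeripa.
  rule 1 (unconditioned shift): yeripa → zeripa
  rule 2 (vowel merger): zeripa → zeripe
  ⇒ Vetori zeripe
*yeripa is the unique common source.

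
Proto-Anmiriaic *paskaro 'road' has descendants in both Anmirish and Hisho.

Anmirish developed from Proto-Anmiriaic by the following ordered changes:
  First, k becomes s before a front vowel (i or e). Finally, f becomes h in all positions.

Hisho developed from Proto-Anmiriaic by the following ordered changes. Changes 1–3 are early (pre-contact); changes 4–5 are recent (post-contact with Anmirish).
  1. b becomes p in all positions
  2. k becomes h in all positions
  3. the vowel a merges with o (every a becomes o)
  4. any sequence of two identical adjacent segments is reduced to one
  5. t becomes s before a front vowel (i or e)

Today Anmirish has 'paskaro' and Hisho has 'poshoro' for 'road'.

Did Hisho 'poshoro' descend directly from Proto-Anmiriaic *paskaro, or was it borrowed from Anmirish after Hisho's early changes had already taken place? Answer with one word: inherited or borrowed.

If inherited, *paskaro would pass through all of Hisho's changes:
Hisho: *paskaro > pasharo > poshoro  (by unconditioned shift, vowel merger)
If borrowed from Anmirish 'paskaro' after the early changes, it would undergo only the recent ones:
  rule 4 (degemination): no change (paskaro)
  rule 5 (palatalisation): no change (paskaro)
  ⇒ as a loan: paskaro
Hisho 'poshoro' matches the inherited outcome exactly, so it is an inherited cognate, not a loan.

inherited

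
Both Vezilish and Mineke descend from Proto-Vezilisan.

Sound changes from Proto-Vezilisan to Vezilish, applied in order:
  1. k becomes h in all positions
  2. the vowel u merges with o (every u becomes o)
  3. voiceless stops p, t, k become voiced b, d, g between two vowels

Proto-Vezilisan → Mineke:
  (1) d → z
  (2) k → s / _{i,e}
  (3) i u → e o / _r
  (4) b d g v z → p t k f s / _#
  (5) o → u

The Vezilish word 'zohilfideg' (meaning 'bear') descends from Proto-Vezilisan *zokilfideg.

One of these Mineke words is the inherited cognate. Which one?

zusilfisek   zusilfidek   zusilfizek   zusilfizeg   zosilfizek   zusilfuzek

zusilfizek

Mineke: *zokilfideg > zokilfizeg > zosilfizeg > zosilfizek > zusilfizek  (by unconditioned shift, palatalisation, final devoicing, vowel merger)
The other candidates each miss or misapply at least one Mineke change.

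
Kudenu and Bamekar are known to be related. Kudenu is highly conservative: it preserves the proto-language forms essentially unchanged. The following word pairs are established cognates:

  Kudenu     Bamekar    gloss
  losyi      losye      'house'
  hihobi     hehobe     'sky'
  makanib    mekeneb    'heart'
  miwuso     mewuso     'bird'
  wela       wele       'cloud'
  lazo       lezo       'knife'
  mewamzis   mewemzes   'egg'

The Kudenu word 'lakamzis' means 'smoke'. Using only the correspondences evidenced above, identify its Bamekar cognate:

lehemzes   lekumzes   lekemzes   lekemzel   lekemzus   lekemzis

makanib ~ mekeneb, lazo ~ lezo — Kudenu a corresponds to Bamekar e after a consonant, before a consonant other than r, m, n, p, b, f, v.
mewamzis ~ mewemzes — Kudenu a corresponds to Bamekar e after a consonant, before a nasal.
hihobi ~ hehobe, miwuso ~ mewuso — Kudenu i corresponds to Bamekar e after a consonant, before a consonant other than r, m, n, p, b, f, v.
Applying these to Kudenu 'lakamzis':
  lakamzis → lekamzis   (a→e after a consonant, before a consonant other than r, m, n, p, b, f, v)
  lekamzis → lekemzis   (a→e after a consonant, before a nasal)
  lekemzis → lekemzes   (i→e after a consonant, before a consonant other than r, m, n, p, b, f, v)
So the Bamekar cognate is 'lekemzes'.

lekemzes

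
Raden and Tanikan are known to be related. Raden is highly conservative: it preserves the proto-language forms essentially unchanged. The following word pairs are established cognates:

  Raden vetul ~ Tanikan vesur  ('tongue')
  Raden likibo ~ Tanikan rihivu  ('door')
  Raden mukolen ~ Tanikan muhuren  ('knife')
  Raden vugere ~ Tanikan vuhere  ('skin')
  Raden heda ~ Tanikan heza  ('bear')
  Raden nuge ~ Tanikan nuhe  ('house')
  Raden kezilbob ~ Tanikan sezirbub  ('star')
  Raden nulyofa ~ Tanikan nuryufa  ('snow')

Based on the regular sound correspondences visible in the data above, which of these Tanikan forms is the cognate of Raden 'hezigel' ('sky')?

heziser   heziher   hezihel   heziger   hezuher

heziher

vugere ~ vuhere, nuge ~ nuhe — Raden g corresponds to Tanikan h between vowels (before a front vowel).
vetul ~ vesur — Raden l corresponds to Tanikan r word-finally.
Applying these to Raden 'hezigel':
  hezigel → hezihel   (g→h between vowels (before a front vowel))
  hezihel → heziher   (l→r word-finally)
So the Tanikan cognate is 'heziher'.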